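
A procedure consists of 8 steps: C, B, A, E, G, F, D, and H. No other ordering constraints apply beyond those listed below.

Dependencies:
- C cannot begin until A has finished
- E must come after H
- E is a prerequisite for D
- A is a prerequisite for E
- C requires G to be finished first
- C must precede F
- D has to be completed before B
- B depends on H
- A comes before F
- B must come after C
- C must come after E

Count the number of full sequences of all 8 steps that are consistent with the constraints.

44

The steps with no prerequisites are A, G, H; any of them can be placed first.
Systematically extending each partial ordering one step at a time and counting, there are 44 complete orderings.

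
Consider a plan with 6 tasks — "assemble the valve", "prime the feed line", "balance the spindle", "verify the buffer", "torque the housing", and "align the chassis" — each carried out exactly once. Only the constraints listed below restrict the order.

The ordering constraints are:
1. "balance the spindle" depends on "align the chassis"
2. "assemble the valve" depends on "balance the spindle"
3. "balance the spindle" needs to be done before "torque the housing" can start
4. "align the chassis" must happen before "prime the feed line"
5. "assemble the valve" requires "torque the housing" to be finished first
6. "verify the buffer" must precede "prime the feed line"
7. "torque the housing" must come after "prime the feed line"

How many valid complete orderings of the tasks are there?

5

The tasks with no prerequisites are "verify the buffer", "align the chassis"; any of them can be placed first.
Counting all ways to extend the partial order to a total order gives 5.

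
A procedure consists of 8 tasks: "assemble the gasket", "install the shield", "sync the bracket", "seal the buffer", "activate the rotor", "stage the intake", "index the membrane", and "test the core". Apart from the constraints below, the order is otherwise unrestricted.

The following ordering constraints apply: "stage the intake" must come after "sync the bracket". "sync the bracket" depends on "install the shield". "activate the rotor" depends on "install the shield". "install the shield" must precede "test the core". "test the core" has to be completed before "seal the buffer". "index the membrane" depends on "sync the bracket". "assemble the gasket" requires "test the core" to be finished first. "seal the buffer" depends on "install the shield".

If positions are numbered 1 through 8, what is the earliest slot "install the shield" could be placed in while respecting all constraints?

1

"install the shield" has no prerequisites at all, so it can go in position 1.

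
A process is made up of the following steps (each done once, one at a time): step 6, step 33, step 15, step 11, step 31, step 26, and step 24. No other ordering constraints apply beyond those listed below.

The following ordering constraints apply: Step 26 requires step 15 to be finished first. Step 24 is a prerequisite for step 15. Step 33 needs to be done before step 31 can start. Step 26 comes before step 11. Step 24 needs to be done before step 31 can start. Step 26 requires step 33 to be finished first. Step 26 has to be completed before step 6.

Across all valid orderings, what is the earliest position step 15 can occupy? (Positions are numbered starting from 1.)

2

Working backwards through the constraints from step 15, its only required predecessor is step 24.
So at minimum 1 step comes before step 15, putting step 15 no earlier than position 2. That position is achievable by scheduling exactly that predecessor first.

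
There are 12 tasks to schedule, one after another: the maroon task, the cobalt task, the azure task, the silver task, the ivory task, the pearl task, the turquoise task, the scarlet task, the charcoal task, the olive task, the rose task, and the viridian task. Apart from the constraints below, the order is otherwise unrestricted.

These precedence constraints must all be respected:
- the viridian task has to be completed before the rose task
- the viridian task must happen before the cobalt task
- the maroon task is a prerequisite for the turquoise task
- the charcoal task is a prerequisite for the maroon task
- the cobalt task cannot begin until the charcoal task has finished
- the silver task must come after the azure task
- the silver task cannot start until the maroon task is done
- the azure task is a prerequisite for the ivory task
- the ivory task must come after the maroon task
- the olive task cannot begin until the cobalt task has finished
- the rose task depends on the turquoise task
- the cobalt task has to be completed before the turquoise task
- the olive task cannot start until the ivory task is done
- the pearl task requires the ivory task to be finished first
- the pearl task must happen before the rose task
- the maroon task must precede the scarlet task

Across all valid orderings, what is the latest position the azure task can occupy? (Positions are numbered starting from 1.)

Following every chain forward from the azure task, the tasks that must come later are the silver task, the ivory task, the pearl task, the olive task, the rose task — 5 of them.
With 5 mandatory successors out of 12 tasks total, the latest slot for the azure task is 12−5 = 7, and it's reachable by doing all non-successors before the azure task.

7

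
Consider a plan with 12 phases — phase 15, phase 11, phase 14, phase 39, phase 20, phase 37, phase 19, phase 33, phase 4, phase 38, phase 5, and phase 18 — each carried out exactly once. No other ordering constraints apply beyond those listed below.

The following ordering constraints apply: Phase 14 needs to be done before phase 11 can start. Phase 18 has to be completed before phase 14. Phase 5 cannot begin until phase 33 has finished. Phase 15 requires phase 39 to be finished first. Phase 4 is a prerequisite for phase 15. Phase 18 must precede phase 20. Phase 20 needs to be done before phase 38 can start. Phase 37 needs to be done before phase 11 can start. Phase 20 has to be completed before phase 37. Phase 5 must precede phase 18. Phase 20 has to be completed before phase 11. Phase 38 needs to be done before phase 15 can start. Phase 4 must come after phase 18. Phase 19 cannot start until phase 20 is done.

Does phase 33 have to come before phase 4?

Yes

There is a constraint chain phase 33 → phase 5 → phase 18 → phase 4.
That forces phase 33 before phase 4 in every valid schedule.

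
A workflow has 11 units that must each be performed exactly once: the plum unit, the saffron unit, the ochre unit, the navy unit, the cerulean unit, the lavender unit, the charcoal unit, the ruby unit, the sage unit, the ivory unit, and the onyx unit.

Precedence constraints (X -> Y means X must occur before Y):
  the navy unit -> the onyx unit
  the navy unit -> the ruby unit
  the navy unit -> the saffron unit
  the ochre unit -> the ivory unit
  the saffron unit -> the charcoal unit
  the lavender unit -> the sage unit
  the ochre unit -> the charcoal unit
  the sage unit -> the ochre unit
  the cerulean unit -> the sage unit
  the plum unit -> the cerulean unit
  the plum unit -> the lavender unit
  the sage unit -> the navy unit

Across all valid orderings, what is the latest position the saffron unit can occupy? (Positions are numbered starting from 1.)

10

The only unit forced after the saffron unit (directly or by a chain) is the charcoal unit.
With 1 mandatory successor out of 11 units total, the latest slot for the saffron unit is 11−1 = 10, and it's reachable by doing all non-successors before the saffron unit.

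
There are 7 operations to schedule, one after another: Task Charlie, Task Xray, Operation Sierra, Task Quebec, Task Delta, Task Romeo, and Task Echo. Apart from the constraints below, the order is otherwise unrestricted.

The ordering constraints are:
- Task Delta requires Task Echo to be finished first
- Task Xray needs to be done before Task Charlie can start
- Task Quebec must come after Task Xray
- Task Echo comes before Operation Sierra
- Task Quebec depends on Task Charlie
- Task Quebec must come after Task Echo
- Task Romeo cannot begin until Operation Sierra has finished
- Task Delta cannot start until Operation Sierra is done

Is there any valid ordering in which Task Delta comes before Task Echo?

Following Task Echo → Task Delta, Task Echo must precede Task Delta in every valid ordering.
So no valid ordering can have Task Delta before Task Echo.

No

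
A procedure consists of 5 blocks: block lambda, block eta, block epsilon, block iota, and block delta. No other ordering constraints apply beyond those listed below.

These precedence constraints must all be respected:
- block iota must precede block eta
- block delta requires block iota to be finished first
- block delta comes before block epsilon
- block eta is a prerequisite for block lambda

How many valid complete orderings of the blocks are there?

6

Only block iota has no prerequisites, so it must go first.
Counting all ways to extend the partial order to a total order gives 6.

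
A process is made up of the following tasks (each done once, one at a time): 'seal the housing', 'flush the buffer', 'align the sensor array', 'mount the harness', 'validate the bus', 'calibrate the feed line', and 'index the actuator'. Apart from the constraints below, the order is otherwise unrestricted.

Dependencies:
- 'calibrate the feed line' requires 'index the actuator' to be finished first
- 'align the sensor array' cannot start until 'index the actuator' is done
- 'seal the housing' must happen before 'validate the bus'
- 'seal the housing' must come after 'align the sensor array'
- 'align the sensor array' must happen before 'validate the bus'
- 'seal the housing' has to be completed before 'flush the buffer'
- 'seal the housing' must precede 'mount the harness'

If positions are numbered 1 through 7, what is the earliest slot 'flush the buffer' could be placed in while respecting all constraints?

4

Every task that must precede 'flush the buffer' has to come before it. Tracing all chains that end at 'flush the buffer', those tasks are: 'seal the housing', 'align the sensor array', 'index the actuator' — 3 in total.
With 3 mandatory predecessors, the earliest 'flush the buffer' can sit is position 3+1 = 4, and placing just those 3 first achieves it.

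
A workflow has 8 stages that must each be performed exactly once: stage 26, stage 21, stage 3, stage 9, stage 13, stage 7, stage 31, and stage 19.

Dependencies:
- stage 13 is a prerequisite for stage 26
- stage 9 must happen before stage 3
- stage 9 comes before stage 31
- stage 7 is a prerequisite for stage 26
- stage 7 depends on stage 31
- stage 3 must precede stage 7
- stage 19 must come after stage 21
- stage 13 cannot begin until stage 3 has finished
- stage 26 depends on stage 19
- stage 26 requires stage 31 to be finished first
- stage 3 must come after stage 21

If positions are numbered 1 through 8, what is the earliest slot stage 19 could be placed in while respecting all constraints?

Working backwards through the constraints from stage 19, its only required predecessor is stage 21.
So at minimum 1 stage comes before stage 19, putting stage 19 no earlier than position 2. That position is achievable by scheduling exactly that predecessor first.

2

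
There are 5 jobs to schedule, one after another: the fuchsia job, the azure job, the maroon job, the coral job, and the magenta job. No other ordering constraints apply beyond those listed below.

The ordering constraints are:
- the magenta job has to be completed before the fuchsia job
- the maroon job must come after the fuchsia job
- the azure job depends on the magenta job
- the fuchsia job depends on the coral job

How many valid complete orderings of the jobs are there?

2 jobs have no prerequisites (the coral job, the magenta job), so any of them could come first.
Counting all ways to extend the partial order to a total order gives 7.

7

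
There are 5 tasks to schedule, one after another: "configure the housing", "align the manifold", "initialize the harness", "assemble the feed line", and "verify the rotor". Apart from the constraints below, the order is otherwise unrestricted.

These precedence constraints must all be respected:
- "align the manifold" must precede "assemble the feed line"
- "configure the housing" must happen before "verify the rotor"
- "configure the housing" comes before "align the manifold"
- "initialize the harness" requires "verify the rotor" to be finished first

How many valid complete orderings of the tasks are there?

Only "configure the housing" has no prerequisites, so it must go first.
Counting all ways to extend the partial order to a total order gives 6.

6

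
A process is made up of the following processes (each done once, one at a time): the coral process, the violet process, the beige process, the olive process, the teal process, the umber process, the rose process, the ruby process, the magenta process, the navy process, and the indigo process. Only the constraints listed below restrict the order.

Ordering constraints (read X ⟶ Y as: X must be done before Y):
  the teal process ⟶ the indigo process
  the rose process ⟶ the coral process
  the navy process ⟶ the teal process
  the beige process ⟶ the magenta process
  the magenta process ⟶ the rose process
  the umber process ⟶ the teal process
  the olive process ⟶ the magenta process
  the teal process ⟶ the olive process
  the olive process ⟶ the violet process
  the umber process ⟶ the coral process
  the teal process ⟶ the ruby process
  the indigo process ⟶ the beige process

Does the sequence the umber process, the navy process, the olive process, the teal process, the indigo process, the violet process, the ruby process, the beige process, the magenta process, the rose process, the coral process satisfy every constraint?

The sequence places the olive process ahead of the teal process.
That contradicts the constraint that the teal process must precede the olive process.

No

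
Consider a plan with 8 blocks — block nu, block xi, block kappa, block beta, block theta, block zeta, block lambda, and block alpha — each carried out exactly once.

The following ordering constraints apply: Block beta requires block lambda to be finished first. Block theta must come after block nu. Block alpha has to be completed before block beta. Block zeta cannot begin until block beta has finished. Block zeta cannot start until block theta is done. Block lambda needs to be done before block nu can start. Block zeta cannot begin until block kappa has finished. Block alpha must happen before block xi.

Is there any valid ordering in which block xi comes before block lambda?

Yes

The constraints leave block xi and block lambda unordered relative to each other; nothing requires block lambda earlier.
That means at least one valid schedule has block xi before block lambda.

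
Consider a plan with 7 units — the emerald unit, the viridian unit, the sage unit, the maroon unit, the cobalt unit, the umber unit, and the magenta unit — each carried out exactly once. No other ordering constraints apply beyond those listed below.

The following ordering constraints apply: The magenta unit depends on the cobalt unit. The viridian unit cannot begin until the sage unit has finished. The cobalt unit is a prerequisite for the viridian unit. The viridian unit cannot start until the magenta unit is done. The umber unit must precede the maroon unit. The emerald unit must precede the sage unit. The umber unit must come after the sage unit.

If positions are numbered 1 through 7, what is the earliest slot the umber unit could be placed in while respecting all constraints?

3

The units that are forced before the umber unit, directly or transitively, are the emerald unit, the sage unit. That's 2 units.
With 2 mandatory predecessors, the earliest the umber unit can sit is position 2+1 = 3, and placing just those 2 first achieves it.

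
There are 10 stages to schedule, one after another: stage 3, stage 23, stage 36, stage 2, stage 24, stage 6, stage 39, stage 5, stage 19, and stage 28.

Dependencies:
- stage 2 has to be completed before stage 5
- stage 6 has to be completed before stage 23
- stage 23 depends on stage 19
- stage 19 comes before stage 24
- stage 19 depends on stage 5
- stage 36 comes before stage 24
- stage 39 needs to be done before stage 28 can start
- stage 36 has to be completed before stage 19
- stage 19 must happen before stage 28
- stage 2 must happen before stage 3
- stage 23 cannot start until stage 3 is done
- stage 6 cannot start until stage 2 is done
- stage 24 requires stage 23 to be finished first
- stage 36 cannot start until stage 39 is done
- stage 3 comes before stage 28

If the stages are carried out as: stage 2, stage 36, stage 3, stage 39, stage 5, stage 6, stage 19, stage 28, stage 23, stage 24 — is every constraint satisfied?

No

In the proposed order, stage 36 appears before stage 39.
That contradicts the constraint that stage 39 must precede stage 36.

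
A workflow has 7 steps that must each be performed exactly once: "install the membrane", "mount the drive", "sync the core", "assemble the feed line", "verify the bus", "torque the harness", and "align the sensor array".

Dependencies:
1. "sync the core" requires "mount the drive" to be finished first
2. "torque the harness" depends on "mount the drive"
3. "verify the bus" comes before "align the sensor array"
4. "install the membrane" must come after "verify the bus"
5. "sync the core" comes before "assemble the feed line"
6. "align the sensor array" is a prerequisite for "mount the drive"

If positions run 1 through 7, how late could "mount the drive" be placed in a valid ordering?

4

Following every chain forward from "mount the drive", the steps that must come later are "sync the core", "assemble the feed line", "torque the harness" — 3 of them.
So at least 3 steps follow "mount the drive", putting "mount the drive" no later than position 4. That position is achievable by scheduling everything else first.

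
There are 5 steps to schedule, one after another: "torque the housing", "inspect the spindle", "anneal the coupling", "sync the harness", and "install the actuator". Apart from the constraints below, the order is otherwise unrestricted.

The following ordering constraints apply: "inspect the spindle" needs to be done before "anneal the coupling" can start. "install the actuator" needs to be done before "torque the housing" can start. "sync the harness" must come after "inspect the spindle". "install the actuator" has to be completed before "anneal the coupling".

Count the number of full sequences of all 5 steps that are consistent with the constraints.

16

The steps with no prerequisites are "inspect the spindle", "install the actuator"; any of them can be placed first.
Enumerating by repeatedly choosing an available step (one whose prerequisites are all placed) gives 16 distinct complete orderings.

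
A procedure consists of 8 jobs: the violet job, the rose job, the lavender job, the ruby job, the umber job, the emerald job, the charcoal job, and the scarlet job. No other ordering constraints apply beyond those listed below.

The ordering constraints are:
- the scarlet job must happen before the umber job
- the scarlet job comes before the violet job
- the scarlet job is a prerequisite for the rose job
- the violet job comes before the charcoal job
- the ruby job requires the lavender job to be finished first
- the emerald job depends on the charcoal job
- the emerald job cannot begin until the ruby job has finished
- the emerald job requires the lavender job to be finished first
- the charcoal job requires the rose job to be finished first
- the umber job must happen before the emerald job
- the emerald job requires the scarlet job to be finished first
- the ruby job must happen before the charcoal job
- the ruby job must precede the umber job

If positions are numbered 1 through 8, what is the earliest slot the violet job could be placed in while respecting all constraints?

2

The only job forced before the violet job (directly or transitively) is the scarlet job.
So at minimum 1 job comes before the violet job, putting the violet job no earlier than position 2. That position is achievable by scheduling exactly that predecessor first.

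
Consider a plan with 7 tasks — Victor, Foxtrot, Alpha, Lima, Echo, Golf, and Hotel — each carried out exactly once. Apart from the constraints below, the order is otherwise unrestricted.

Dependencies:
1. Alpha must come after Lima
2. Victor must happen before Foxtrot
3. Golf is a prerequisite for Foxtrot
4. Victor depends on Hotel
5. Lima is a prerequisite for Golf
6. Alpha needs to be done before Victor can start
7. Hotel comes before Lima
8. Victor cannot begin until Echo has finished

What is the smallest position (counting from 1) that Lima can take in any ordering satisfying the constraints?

2

Working backwards through the constraints from Lima, its only required predecessor is Hotel.
So at minimum 1 task comes before Lima, putting Lima no earlier than position 2. That position is achievable by scheduling exactly that predecessor first.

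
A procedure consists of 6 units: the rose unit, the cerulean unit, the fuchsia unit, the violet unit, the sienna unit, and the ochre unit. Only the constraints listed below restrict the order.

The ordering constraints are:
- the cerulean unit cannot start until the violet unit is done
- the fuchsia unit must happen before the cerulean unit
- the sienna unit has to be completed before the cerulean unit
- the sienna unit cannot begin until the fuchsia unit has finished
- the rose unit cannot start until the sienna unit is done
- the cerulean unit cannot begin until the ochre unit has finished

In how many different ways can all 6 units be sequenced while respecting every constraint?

3 units have no prerequisites (the fuchsia unit, the violet unit, the ochre unit), so any of them could come first.
Counting all ways to extend the partial order to a total order gives 32.

32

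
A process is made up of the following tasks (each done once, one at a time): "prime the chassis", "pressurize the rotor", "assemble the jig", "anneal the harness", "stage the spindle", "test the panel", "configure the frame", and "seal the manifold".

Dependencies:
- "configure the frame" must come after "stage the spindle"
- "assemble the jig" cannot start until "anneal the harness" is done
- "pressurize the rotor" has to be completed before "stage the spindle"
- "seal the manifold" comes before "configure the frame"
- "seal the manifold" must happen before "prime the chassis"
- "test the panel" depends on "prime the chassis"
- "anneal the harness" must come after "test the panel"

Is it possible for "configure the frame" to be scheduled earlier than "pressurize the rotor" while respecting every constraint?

Following "pressurize the rotor" → "stage the spindle" → "configure the frame", "pressurize the rotor" must precede "configure the frame" in every valid ordering.
Hence "configure the frame" can never be scheduled before "pressurize the rotor".

No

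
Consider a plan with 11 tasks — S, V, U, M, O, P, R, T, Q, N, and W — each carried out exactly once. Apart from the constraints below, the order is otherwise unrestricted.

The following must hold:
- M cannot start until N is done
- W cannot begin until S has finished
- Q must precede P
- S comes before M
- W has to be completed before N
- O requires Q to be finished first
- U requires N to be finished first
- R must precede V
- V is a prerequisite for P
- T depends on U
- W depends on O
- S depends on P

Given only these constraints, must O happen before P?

O and P are not related by any chain of constraints.
A valid ordering placing P before O exists, so the answer is no.

No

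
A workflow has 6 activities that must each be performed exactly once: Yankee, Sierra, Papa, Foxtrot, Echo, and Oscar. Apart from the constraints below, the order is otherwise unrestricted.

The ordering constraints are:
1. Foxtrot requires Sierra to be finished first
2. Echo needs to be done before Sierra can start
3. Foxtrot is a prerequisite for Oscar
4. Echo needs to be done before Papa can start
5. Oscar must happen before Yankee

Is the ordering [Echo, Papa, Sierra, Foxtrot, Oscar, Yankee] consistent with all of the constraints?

Yes

Checking each listed constraint against this order: for instance, Echo is in position 1 and Sierra in position 3, so that constraint holds — and the remaining constraints check out the same way.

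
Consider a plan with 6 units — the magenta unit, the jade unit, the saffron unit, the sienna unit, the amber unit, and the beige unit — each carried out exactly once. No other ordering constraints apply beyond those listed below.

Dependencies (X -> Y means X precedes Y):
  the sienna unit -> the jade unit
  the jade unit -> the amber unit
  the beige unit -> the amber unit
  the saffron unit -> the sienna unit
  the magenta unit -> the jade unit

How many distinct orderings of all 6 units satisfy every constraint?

15

3 units have no prerequisites (the magenta unit, the saffron unit, the beige unit), so any of them could come first.
Systematically extending each partial ordering one unit at a time and counting, there are 15 complete orderings.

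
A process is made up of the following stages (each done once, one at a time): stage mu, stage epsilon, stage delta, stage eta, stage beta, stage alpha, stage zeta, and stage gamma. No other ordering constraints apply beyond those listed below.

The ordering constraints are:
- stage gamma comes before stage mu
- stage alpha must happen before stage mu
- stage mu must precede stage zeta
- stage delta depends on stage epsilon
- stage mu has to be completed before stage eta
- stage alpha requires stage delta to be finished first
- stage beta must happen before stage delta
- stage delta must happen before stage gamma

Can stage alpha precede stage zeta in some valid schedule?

Stage alpha is actually forced before stage zeta by the constraints, so certainly some valid ordering has stage alpha first.

Yes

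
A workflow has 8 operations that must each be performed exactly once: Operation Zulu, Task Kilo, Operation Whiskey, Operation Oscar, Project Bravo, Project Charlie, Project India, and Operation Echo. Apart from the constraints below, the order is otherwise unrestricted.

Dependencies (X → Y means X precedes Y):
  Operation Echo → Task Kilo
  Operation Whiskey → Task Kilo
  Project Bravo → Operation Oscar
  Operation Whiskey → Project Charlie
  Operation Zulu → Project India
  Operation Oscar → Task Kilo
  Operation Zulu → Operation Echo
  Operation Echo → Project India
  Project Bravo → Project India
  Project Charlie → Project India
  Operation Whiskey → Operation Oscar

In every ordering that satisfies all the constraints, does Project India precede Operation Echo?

No

The constraints actually force Operation Echo before Project India (via Operation Echo → Project India), not the other way around.
So Project India never precedes Operation Echo.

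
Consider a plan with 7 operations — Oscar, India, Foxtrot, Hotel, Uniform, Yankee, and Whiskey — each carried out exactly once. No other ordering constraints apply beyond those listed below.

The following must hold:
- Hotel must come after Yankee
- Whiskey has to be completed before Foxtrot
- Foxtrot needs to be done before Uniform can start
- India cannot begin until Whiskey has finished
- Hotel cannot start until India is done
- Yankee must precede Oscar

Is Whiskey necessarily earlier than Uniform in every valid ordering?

Yes

Following the dependencies: Whiskey → Foxtrot → Uniform.
Hence Whiskey necessarily comes before Uniform.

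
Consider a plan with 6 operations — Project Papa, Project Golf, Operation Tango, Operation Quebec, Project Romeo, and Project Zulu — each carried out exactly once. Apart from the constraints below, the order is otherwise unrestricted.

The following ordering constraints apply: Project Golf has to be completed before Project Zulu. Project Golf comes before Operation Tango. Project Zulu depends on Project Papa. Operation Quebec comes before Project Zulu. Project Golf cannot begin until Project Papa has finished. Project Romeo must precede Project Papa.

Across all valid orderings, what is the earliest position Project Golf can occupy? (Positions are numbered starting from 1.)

3

Every operation that must precede Project Golf has to come before it. Tracing all chains that end at Project Golf, those operations are: Project Papa, Project Romeo — 2 in total.
So at minimum 2 operations come before Project Golf, putting Project Golf no earlier than position 3. That position is achievable by scheduling exactly those predecessors first.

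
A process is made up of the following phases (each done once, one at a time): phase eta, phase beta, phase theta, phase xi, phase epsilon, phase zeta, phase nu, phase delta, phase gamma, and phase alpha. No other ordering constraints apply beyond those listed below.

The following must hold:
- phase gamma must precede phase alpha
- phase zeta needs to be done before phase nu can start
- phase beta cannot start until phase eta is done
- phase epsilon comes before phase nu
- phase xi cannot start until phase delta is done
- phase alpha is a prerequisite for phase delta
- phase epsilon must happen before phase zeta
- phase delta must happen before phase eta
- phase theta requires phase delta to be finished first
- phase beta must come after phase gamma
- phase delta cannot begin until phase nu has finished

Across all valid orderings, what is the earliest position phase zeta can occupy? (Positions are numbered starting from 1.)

Working backwards through the constraints from phase zeta, its only required predecessor is phase epsilon.
So at minimum 1 phase comes before phase zeta, putting phase zeta no earlier than position 2. That position is achievable by scheduling exactly that predecessor first.

2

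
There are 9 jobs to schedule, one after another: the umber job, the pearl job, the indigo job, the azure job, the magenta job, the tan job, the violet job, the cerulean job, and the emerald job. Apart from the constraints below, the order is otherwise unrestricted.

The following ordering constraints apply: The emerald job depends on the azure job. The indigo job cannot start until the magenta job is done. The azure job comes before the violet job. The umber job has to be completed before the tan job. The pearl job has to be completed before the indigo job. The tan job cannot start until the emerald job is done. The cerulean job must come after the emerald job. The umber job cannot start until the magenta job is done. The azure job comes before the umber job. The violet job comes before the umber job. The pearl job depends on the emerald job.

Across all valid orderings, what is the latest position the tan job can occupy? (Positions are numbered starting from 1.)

Nothing depends on the tan job, so it can be the final job, position 9.

9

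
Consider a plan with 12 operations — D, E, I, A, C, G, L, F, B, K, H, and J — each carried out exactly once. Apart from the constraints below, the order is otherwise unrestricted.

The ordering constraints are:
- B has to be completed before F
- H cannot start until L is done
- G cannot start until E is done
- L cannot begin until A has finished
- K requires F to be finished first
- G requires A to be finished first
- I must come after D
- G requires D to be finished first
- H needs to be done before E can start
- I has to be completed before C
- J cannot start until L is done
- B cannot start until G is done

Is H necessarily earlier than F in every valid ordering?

Yes

Chaining the stated constraints: H → E → G → B → F.
Hence H necessarily comes before F.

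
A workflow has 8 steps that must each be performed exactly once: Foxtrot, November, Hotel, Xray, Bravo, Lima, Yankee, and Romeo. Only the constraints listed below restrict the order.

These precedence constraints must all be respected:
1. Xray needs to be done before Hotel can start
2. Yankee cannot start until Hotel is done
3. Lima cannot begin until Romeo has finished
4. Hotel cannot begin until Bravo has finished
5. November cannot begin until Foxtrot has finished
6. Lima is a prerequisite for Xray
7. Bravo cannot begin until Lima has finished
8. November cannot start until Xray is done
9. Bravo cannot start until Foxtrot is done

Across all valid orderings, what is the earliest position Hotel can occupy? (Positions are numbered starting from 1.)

Every step that must precede Hotel has to come before it. Tracing all chains that end at Hotel, those steps are: Foxtrot, Xray, Bravo, Lima, Romeo — 5 in total.
With 5 mandatory predecessors, the earliest Hotel can sit is position 5+1 = 6, and placing just those 5 first achieves it.

6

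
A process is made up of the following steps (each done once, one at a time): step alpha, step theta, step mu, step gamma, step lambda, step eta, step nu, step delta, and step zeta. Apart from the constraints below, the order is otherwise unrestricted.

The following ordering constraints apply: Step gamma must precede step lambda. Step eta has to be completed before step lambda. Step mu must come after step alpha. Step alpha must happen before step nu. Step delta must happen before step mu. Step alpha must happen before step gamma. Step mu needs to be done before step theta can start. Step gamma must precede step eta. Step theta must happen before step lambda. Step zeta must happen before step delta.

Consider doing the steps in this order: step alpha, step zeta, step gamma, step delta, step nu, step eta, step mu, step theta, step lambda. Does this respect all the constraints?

Going through the constraints one by one, each required predecessor appears earlier in the sequence than its dependent — e.g. step gamma (position 3) is before step lambda (position 9), as required.

Yes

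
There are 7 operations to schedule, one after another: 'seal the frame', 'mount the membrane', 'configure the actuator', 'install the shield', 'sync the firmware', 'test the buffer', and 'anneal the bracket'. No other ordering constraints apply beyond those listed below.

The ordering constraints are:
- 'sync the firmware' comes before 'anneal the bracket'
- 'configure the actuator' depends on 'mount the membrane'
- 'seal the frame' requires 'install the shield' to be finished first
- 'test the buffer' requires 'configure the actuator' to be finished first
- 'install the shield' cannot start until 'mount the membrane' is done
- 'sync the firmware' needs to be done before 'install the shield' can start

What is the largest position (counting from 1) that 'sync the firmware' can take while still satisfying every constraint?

4

Every operation that must follow 'sync the firmware' has to come after it. Tracing all chains starting from 'sync the firmware', those operations are: 'seal the frame', 'install the shield', 'anneal the bracket' — 3 in total.
So at least 3 operations follow 'sync the firmware', putting 'sync the firmware' no later than position 4. That position is achievable by scheduling everything else first.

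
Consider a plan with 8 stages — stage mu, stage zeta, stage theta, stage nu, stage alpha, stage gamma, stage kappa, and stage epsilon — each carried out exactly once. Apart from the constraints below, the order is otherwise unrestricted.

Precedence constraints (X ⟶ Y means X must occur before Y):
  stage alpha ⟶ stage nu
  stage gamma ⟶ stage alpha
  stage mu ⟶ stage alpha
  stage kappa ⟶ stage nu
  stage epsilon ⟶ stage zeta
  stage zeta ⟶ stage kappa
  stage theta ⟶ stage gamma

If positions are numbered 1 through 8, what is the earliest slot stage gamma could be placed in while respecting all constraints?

2

The only stage forced before stage gamma (directly or transitively) is stage theta.
So at minimum 1 stage comes before stage gamma, putting stage gamma no earlier than position 2. That position is achievable by scheduling exactly that predecessor first.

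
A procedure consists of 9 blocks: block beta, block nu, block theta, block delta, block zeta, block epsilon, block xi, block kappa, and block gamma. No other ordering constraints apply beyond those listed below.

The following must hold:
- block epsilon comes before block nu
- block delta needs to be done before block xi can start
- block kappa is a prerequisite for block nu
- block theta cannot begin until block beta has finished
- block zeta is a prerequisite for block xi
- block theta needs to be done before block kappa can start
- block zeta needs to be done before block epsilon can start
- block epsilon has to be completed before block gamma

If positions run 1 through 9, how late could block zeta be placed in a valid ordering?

The blocks that are forced after block zeta, directly or by a chain of constraints, are block nu, block epsilon, block xi, block gamma. That's 4 blocks.
So at least 4 blocks follow block zeta, putting block zeta no later than position 5. That position is achievable by scheduling everything else first.

5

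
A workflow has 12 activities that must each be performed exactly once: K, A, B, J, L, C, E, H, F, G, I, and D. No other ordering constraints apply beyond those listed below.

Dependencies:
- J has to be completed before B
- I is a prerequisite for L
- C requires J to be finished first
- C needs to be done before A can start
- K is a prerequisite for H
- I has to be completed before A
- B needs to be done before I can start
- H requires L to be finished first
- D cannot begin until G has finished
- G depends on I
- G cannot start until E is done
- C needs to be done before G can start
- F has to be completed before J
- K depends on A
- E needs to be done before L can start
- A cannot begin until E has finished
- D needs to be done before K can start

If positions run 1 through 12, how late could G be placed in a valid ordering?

9

The activities that are forced after G, directly or by a chain of constraints, are K, H, D. That's 3 activities.
So at least 3 activities follow G, putting G no later than position 9. That position is achievable by scheduling everything else first.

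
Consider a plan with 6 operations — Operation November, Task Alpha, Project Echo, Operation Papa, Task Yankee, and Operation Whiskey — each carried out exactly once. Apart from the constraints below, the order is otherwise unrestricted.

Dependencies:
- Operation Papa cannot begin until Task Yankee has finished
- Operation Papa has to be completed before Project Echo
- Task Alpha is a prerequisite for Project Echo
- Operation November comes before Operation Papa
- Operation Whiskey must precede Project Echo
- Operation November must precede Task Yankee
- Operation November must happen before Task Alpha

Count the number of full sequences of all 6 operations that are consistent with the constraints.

The operations with no prerequisites are Operation November, Operation Whiskey; any of them can be placed first.
Counting all ways to extend the partial order to a total order gives 15.

15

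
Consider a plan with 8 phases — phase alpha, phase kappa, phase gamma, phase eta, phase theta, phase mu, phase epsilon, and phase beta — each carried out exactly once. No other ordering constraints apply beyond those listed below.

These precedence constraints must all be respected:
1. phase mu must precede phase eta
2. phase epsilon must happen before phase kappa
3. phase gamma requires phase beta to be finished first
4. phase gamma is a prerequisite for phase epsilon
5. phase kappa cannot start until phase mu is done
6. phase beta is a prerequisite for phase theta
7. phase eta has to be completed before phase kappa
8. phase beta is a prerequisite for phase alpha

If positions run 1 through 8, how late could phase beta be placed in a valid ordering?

3

Every phase that must follow phase beta has to come after it. Tracing all chains starting from phase beta, those phases are: phase alpha, phase kappa, phase gamma, phase theta, phase epsilon — 5 in total.
With 5 mandatory successors out of 8 phases total, the latest slot for phase beta is 8−5 = 3, and it's reachable by doing all non-successors before phase beta.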